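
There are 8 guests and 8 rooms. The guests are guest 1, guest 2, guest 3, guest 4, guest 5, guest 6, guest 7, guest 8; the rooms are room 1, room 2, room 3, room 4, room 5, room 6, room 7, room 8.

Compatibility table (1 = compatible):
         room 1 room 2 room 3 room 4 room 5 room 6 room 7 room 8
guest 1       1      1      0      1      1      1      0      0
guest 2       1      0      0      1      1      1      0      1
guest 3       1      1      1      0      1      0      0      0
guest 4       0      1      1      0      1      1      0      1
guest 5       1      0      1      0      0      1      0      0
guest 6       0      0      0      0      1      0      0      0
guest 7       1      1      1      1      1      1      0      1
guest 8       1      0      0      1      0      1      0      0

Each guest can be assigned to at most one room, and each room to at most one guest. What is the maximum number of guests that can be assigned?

7

For example, pair guest 1–room 2, guest 2–room 4, guest 3–room 1, guest 4–room 3, guest 5–room 6, guest 6–room 5, guest 7–room 8.
The set {guest 1, guest 2, guest 3, guest 4, guest 5, guest 6, guest 7, guest 8} has only 7 neighbours ({room 1, room 2, room 3, room 4, room 5, room 6, room 8}), so by Hall's theorem at most 7 of the 8 guests can be matched.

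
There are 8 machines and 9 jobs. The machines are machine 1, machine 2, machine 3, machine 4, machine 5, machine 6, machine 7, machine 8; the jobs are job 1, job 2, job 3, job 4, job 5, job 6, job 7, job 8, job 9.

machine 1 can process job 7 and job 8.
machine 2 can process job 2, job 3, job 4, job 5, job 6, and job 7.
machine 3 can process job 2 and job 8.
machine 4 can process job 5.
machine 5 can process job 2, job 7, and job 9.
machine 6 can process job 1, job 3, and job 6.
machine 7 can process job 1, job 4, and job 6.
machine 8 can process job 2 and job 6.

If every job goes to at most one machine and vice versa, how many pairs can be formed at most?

8

One maximum matching: machine 1-job 7, machine 2-job 4, machine 3-job 8, machine 4-job 5, machine 5-job 9, machine 6-job 3, machine 7-job 6, machine 8-job 2.
This saturates every machine, so 8 is the maximum.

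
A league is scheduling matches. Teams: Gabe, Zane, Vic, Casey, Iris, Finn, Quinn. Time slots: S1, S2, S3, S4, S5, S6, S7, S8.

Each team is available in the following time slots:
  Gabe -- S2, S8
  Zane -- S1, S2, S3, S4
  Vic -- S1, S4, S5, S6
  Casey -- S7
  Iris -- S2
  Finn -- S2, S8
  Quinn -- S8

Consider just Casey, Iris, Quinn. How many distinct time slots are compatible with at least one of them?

The union of neighbours of {Casey, Iris, Quinn} is {S2, S7, S8}, which has 3 elements.
Since |N(S)| = 3 ≥ |S| = 3, Hall's condition holds for this subset.

3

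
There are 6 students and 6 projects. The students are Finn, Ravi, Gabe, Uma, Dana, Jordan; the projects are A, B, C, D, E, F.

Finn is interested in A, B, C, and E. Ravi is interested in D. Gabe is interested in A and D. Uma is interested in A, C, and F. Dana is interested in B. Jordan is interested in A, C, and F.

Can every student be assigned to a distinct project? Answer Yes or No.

One maximum matching: Finn–E, Ravi–D, Gabe–A, Uma–C, Dana–B, Jordan–F.
Every student is matched, so this is a perfect matching.

Yes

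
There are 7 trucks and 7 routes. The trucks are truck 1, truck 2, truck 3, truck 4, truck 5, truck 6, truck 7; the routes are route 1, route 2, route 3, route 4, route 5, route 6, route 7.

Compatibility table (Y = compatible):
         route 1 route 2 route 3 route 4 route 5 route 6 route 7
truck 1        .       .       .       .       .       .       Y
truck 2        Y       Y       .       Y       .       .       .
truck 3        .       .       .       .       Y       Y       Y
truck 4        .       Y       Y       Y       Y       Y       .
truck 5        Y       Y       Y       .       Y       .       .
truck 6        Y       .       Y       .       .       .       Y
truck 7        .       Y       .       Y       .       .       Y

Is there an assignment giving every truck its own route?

Yes

One maximum matching: truck 1-route 7, truck 2-route 4, truck 3-route 6, truck 4-route 3, truck 5-route 5, truck 6-route 1, truck 7-route 2.
All 7 trucks are covered.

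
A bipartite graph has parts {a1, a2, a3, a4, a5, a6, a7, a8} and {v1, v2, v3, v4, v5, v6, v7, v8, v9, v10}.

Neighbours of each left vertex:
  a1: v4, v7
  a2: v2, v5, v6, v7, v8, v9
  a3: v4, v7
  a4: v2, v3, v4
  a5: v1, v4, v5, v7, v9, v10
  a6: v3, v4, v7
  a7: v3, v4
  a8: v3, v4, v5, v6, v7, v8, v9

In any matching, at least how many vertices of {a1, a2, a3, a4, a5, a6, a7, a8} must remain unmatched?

For example, pair a1-v4, a2-v6, a3-v7, a4-v2, a5-v10, a6-v3, a8-v8.
The set {a1, a3, a6, a7} has only 3 neighbours ({v3, v4, v7}), so by Hall's theorem at most 7 of the 8 left vertices can be matched.
That matches 7 of the 8, leaving 1 unmatched; no matching can do better.

1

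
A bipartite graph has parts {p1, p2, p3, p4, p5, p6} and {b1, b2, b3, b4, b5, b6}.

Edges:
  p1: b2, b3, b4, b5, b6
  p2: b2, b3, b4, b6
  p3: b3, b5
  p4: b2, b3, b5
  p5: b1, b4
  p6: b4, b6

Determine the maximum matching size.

One maximum matching: p1→b5, p2→b4, p3→b3, p4→b2, p5→b1, p6→b6.
This saturates every left vertex, so 6 is the maximum.

6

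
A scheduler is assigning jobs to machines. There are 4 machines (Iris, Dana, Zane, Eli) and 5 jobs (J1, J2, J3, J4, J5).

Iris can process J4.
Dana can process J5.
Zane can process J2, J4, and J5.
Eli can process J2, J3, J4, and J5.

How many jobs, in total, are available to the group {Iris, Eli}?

4

The union of neighbours of {Iris, Eli} is {J2, J3, J4, J5}, which has 4 elements.
Since |N(S)| = 4 ≥ |S| = 2, Hall's condition holds for this subset.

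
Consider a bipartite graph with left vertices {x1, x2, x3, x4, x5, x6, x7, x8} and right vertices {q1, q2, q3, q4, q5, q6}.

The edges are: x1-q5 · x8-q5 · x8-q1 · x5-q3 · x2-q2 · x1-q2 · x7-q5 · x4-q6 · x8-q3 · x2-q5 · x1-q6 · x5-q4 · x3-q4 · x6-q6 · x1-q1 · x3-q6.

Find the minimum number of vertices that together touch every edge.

A maximum matching has 6 edges (e.g. x1–q1, x2–q2, x3–q4, x4–q6, x5–q3, x7–q5).
By König's theorem the minimum vertex cover has the same size. One such cover is {q1, q2, q3, q4, q5, q6}.

6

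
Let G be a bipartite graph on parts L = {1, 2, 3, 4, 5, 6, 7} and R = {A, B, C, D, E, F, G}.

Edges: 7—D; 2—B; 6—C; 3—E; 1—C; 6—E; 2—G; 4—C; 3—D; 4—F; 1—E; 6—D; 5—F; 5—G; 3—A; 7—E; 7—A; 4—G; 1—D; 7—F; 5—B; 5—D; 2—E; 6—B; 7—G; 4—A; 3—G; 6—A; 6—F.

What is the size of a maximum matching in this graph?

For example, pair 1–C, 2–E, 3–D, 4–F, 5–B, 6–A, 7–G.
All 7 left vertices are matched, so no larger matching exists.

7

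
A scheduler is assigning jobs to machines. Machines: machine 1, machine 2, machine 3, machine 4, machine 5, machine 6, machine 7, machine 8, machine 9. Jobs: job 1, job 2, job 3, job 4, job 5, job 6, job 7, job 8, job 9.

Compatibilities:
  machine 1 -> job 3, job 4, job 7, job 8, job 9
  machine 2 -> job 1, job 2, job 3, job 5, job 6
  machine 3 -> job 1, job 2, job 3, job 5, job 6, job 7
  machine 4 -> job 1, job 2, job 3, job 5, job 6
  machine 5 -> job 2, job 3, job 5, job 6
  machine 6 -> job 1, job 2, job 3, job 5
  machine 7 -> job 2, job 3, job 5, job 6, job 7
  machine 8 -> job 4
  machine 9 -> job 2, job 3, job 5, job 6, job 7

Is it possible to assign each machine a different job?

No

The set {machine 2, machine 3, machine 4, machine 5, machine 6, machine 7, machine 9} has only 6 neighbours ({job 1, job 2, job 3, job 5, job 6, job 7}), so by Hall's theorem at most 8 of the 9 machines can be matched.
Hence no matching covers every machine.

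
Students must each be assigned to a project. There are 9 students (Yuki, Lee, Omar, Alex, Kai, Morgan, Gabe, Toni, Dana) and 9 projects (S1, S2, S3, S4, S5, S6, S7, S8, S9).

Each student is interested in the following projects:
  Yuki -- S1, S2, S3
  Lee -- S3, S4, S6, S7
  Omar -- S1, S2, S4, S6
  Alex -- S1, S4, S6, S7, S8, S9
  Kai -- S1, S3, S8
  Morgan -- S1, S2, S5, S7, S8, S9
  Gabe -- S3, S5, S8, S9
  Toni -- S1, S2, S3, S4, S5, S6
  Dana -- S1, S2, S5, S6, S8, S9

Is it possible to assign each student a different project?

Yes

A valid assignment of size 9: Yuki–S1, Lee–S6, Omar–S4, Alex–S7, Kai–S8, Morgan–S9, Gabe–S5, Toni–S3, Dana–S2.
Every student is matched, so this is a perfect matching.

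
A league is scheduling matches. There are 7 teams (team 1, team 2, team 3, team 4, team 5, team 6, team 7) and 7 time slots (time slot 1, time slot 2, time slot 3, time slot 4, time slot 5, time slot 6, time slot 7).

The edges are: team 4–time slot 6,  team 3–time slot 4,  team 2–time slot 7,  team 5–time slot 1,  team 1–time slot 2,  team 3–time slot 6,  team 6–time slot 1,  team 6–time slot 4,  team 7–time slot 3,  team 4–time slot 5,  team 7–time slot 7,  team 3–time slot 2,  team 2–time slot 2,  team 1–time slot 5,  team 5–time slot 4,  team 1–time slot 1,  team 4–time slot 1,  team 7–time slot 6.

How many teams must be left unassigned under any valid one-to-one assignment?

For example, pair team 1–time slot 5, team 2–time slot 7, team 3–time slot 2, team 4–time slot 6, team 5–time slot 1, team 6–time slot 4, team 7–time slot 3.
All 7 teams are matched, so no larger matching exists.
That matches 7 of the 7, leaving 0 unmatched; no matching can do better.

0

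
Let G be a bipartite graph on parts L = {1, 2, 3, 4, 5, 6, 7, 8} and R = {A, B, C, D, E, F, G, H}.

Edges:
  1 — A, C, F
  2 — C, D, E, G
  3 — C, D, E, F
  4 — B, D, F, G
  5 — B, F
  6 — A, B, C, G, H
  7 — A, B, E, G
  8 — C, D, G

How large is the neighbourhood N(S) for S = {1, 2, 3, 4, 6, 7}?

8

The union of neighbours of {1, 2, 3, 4, 6, 7} is {A, B, C, D, E, F, G, H}, which has 8 elements.
Since |N(S)| = 8 ≥ |S| = 6, Hall's condition holds for this subset.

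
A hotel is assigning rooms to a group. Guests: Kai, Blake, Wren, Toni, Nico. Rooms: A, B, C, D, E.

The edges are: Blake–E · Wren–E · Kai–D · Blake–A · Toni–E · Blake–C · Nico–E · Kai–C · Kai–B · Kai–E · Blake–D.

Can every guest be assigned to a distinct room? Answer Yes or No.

No

The set {Wren, Toni, Nico} has only 1 neighbour ({E}), so by Hall's theorem at most 3 of the 5 guests can be matched.
Hence no matching covers every guest.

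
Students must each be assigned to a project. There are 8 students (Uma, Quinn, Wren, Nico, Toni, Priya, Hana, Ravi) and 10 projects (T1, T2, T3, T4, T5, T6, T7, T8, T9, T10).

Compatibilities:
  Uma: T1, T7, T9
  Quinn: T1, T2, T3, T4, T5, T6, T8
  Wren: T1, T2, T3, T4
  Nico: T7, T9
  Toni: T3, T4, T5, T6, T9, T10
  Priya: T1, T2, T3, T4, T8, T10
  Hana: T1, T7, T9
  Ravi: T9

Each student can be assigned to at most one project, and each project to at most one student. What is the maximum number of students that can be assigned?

7

For example, pair Uma–T1, Quinn–T5, Wren–T2, Nico–T7, Toni–T4, Priya–T10, Hana–T9.
The set {Uma, Nico, Hana, Ravi} has only 3 neighbours ({T1, T7, T9}), so by Hall's theorem at most 7 of the 8 students can be matched.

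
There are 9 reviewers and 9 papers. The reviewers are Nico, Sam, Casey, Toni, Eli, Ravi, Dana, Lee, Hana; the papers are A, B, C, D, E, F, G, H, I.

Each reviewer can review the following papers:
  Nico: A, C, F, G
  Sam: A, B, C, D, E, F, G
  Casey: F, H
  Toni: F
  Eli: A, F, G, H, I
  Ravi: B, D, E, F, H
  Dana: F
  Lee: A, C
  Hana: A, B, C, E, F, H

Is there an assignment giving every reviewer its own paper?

The set {Toni, Dana} has only 1 neighbour ({F}), so by Hall's theorem at most 8 of the 9 reviewers can be matched.
Hence no matching covers every reviewer.

No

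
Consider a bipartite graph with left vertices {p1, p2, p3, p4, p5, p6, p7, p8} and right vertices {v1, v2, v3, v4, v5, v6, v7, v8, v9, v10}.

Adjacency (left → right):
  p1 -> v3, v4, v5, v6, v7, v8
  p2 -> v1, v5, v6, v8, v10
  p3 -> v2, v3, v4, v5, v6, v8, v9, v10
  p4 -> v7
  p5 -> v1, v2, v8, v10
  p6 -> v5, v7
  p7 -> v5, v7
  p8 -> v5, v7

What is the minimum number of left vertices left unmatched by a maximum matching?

A valid assignment of size 6: p1–v3, p2–v10, p3–v8, p4–v7, p5–v2, p6–v5.
The set {p4, p6, p7, p8} has only 2 neighbours ({v5, v7}), so by Hall's theorem at most 6 of the 8 left vertices can be matched.
That matches 6 of the 8, leaving 2 unmatched; no matching can do better.

2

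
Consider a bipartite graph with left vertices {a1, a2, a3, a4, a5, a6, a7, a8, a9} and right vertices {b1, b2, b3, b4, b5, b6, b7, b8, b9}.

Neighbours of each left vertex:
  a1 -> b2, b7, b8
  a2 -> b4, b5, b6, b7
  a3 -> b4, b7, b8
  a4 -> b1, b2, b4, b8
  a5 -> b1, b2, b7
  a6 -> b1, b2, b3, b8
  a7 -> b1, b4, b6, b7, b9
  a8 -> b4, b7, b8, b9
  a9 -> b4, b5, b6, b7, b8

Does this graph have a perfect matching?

One maximum matching: a1–b8, a2–b5, a3–b4, a4–b1, a5–b2, a6–b3, a7–b6, a8–b9, a9–b7.
Every left vertex is matched, so this is a perfect matching.

Yes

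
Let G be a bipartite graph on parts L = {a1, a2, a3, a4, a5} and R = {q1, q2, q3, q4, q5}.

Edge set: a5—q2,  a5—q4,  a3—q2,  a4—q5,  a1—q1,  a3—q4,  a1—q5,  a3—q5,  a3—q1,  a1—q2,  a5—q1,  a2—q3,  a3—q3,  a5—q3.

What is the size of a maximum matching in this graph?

5

For example, pair a1–q1, a2–q3, a3–q4, a4–q5, a5–q2.
All 5 left vertices are matched, so no larger matching exists.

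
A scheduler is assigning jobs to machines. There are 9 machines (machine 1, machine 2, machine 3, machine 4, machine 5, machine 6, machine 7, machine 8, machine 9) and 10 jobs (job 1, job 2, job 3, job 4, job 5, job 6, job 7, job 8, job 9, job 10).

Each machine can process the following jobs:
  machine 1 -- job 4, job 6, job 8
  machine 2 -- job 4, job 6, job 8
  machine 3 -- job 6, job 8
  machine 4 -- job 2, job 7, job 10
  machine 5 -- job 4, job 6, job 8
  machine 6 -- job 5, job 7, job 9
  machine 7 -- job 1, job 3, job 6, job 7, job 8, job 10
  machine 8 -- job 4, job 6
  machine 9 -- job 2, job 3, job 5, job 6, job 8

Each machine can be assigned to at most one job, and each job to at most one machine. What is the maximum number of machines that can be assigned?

One maximum matching: machine 1→job 8, machine 2→job 4, machine 3→job 6, machine 4→job 2, machine 6→job 9, machine 7→job 7, machine 9→job 5.
The set {machine 1, machine 2, machine 3, machine 5, machine 8} has only 3 neighbours ({job 4, job 6, job 8}), so by Hall's theorem at most 7 of the 9 machines can be matched.

7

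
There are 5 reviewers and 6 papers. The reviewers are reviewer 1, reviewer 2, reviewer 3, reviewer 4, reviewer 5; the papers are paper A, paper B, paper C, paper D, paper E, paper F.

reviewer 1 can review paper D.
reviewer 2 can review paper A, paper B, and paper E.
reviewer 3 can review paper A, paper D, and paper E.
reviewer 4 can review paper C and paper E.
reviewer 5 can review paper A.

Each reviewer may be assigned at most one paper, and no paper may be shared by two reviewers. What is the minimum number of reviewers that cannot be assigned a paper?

0

For example, pair reviewer 1→paper D, reviewer 2→paper B, reviewer 3→paper E, reviewer 4→paper C, reviewer 5→paper A.
All 5 reviewers are matched, so no larger matching exists.
That matches 5 of the 5, leaving 0 unmatched; no matching can do better.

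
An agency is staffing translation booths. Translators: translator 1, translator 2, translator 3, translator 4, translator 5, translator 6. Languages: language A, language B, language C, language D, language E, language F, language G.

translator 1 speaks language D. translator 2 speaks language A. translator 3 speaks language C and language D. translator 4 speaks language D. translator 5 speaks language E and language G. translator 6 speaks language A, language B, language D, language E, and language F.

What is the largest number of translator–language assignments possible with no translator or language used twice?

One maximum matching: translator 1-language D, translator 2-language A, translator 3-language C, translator 5-language G, translator 6-language F.
The set {translator 1, translator 4} has only 1 neighbour ({language D}), so by Hall's theorem at most 5 of the 6 translators can be matched.

5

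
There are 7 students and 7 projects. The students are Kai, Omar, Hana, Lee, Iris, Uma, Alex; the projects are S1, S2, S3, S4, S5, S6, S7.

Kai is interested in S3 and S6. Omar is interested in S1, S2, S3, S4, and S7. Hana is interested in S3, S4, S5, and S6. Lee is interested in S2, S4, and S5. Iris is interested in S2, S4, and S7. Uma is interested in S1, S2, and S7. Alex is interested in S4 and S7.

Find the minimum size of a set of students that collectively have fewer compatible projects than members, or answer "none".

A matching saturating every student exists, for instance Kai→S3, Omar→S1, Hana→S6, Lee→S5, Iris→S2, Uma→S7, Alex→S4.
By Hall's marriage theorem, this means |N(S)| ≥ |S| for every subset S, so no violating subset exists.

none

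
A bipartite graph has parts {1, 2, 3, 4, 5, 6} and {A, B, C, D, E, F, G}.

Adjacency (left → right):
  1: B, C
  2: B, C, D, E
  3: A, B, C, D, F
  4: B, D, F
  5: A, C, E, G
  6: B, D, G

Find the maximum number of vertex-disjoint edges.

6

For example, pair 1→C, 2→E, 3→A, 4→F, 5→G, 6→B.
All 6 left vertices are matched, so no larger matching exists.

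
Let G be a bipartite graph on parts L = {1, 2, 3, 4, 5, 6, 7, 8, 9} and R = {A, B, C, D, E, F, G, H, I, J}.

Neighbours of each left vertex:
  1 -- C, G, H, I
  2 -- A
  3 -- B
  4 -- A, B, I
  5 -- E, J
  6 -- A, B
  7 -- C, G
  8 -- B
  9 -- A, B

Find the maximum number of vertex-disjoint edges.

6

For example, pair 1→G, 2→A, 3→B, 4→I, 5→E, 7→C.
The set {2, 3, 6, 8, 9} has only 2 neighbours ({A, B}), so by Hall's theorem at most 6 of the 9 left vertices can be matched.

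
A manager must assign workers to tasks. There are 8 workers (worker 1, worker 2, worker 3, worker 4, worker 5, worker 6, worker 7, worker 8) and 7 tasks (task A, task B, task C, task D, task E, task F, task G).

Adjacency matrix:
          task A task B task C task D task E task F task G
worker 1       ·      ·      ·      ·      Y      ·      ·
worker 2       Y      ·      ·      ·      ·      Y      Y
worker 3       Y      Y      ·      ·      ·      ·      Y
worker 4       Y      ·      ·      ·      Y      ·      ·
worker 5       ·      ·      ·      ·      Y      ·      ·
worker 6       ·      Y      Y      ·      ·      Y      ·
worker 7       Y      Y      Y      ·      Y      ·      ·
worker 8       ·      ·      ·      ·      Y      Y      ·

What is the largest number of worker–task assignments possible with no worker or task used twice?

6

One maximum matching: worker 1–task E, worker 2–task F, worker 3–task G, worker 4–task A, worker 6–task C, worker 7–task B.
The set {worker 1, worker 2, worker 3, worker 4, worker 5, worker 6, worker 7, worker 8} has only 6 neighbours ({task A, task B, task C, task E, task F, task G}), so by Hall's theorem at most 6 of the 8 workers can be matched.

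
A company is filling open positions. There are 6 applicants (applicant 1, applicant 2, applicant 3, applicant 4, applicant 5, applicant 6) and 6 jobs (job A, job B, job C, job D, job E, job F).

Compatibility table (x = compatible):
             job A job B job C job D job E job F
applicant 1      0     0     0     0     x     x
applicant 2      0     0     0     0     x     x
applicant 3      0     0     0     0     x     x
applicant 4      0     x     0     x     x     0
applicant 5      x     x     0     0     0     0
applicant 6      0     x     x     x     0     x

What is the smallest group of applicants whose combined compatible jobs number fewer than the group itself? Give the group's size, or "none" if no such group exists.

Take S = {applicant 1, applicant 2, applicant 3}. Its neighbourhood is {job E, job F}, so |N(S)| = 2 < |S| = 3.
Every subset of size less than 3 has at least as many neighbours as members, so 3 is the minimum.

3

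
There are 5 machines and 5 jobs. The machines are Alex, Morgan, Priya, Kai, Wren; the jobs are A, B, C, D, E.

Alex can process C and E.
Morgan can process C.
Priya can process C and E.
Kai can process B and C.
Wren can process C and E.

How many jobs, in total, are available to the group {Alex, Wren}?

2

The union of neighbours of {Alex, Wren} is {C, E}, which has 2 elements.
Since |N(S)| = 2 ≥ |S| = 2, Hall's condition holds for this subset.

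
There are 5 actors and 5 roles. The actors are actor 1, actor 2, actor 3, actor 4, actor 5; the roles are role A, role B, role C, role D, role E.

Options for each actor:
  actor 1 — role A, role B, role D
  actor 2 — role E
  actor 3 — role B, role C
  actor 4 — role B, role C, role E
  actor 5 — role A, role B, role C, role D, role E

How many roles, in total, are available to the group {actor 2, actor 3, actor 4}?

The union of neighbours of {actor 2, actor 3, actor 4} is {role B, role C, role E}, which has 3 elements.
Since |N(S)| = 3 ≥ |S| = 3, Hall's condition holds for this subset.

3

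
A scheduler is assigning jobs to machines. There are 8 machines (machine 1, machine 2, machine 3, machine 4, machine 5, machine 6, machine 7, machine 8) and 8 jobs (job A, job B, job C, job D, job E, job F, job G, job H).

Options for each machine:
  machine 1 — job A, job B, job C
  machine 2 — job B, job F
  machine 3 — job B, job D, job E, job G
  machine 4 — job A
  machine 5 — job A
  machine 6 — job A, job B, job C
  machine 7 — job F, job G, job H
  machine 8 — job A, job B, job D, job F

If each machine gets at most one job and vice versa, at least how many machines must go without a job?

For example, pair machine 1-job C, machine 2-job F, machine 3-job E, machine 4-job A, machine 6-job B, machine 7-job G, machine 8-job D.
The set {machine 4, machine 5} has only 1 neighbour ({job A}), so by Hall's theorem at most 7 of the 8 machines can be matched.
That matches 7 of the 8, leaving 1 unmatched; no matching can do better.

1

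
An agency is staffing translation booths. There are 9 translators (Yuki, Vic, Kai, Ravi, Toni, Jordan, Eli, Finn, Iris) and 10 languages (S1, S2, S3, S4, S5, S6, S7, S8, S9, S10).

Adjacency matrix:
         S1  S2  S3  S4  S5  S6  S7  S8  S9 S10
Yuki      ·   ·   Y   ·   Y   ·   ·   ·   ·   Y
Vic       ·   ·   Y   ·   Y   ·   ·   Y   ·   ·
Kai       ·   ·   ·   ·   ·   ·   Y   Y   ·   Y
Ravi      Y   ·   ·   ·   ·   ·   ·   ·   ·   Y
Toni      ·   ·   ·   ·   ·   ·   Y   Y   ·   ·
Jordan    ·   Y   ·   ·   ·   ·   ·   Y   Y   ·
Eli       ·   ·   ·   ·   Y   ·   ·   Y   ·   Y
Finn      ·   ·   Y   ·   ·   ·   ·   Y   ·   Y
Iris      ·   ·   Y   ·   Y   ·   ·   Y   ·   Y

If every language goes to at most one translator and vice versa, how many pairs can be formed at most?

7

A valid assignment of size 7: Yuki–S3, Vic–S5, Kai–S7, Ravi–S1, Toni–S8, Jordan–S2, Eli–S10.
The set {Yuki, Vic, Kai, Toni, Eli, Finn, Iris} has only 5 neighbours ({S10, S3, S5, S7, S8}), so by Hall's theorem at most 7 of the 9 translators can be matched.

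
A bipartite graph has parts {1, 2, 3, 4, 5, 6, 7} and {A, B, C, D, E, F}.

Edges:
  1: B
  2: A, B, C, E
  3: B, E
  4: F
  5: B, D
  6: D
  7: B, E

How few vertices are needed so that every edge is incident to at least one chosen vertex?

5

The 5 edges 1–B, 2–C, 3–E, 4–F, 5–D form a matching, so any vertex cover needs at least 5 vertices (one per matched edge).
Conversely {2, 4, B, D, E} meets every edge and has exactly 5 vertices, so 5 is optimal.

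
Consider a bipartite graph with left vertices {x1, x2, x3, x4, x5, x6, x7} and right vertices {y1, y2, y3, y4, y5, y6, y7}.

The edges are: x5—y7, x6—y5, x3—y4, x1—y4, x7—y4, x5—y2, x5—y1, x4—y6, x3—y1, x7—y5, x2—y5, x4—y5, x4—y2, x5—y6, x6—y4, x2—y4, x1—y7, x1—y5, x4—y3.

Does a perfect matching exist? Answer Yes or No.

The set {x2, x6, x7} has only 2 neighbours ({y4, y5}), so by Hall's theorem at most 6 of the 7 left vertices can be matched.
Hence no matching covers every left vertex.

No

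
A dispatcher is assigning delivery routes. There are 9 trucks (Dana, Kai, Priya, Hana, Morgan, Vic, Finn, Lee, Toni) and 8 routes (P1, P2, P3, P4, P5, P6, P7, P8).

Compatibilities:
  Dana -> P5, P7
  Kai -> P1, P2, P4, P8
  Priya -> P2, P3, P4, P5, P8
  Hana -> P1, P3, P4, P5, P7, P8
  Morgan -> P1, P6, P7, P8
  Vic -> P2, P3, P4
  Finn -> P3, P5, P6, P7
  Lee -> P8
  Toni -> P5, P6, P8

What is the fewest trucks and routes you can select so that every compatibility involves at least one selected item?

The 8 edges Dana–P5, Kai–P1, Priya–P2, Hana–P3, Morgan–P7, Vic–P4, Finn–P6, Lee–P8 form a matching, so any vertex cover needs at least 8 vertices (one per matched edge).
Conversely {P1, P2, P3, P4, P5, P6, P7, P8} meets every edge and has exactly 8 vertices, so 8 is optimal.

8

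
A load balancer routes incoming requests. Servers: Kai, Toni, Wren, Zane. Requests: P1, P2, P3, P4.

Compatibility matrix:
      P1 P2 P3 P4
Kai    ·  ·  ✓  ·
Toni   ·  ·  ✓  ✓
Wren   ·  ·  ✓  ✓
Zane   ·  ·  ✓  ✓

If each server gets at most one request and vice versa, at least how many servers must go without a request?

For example, pair Kai→P3, Toni→P4.
The set {Kai, Toni, Wren, Zane} has only 2 neighbours ({P3, P4}), so by Hall's theorem at most 2 of the 4 servers can be matched.
That matches 2 of the 4, leaving 2 unmatched; no matching can do better.

2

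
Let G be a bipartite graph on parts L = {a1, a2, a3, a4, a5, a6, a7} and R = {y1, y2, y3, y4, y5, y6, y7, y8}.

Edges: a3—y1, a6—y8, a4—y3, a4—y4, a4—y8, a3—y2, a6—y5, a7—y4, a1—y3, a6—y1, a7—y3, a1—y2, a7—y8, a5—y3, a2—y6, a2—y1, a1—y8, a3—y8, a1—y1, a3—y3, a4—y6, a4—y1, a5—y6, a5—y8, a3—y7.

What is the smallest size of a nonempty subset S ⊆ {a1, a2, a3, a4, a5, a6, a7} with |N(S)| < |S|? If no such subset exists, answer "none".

none

A matching saturating every left vertex exists, for instance a1→y1, a2→y6, a3→y7, a4→y4, a5→y8, a6→y5, a7→y3.
By Hall's marriage theorem, this means |N(S)| ≥ |S| for every subset S, so no violating subset exists.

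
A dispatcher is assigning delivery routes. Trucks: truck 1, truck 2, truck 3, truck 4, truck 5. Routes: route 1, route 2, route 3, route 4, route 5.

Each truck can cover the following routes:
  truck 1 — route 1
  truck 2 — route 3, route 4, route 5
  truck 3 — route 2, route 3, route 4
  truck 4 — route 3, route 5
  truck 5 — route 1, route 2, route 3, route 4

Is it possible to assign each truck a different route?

Yes

A valid assignment of size 5: truck 1–route 1, truck 2–route 3, truck 3–route 4, truck 4–route 5, truck 5–route 2.
All 5 trucks are covered.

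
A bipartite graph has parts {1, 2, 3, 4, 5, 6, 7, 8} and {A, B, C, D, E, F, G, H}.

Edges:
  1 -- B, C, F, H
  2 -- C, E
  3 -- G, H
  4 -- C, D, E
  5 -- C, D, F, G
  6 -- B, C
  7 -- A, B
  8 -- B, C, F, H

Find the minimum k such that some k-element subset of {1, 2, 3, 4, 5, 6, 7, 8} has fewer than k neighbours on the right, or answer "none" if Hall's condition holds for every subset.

none

A matching saturating every left vertex exists, for instance 1→H, 2→E, 3→G, 4→D, 5→F, 6→C, 7→A, 8→B.
By Hall's marriage theorem, this means |N(S)| ≥ |S| for every subset S, so no violating subset exists.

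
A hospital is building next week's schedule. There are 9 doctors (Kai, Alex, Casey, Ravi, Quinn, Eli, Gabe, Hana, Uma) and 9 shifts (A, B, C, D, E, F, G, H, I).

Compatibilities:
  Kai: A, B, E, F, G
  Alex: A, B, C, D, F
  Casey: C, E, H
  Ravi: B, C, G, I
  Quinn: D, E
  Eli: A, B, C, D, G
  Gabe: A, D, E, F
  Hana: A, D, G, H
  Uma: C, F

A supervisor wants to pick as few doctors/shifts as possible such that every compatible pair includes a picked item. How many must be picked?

9

A maximum matching has 9 edges (e.g. Kai–G, Alex–C, Casey–H, Ravi–I, Quinn–E, Eli–B, Gabe–A, Hana–D, Uma–F).
By König's theorem the minimum vertex cover has the same size. One such cover is {Kai, Alex, Casey, Ravi, Quinn, Eli, Gabe, Hana, Uma}.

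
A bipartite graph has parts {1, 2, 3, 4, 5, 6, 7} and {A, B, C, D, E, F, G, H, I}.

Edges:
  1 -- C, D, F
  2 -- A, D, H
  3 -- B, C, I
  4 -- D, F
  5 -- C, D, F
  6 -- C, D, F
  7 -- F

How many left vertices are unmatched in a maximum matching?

One maximum matching: 1–C, 2–H, 3–B, 4–D, 5–F.
The set {1, 4, 5, 6, 7} has only 3 neighbours ({C, D, F}), so by Hall's theorem at most 5 of the 7 left vertices can be matched.
That matches 5 of the 7, leaving 2 unmatched; no matching can do better.

2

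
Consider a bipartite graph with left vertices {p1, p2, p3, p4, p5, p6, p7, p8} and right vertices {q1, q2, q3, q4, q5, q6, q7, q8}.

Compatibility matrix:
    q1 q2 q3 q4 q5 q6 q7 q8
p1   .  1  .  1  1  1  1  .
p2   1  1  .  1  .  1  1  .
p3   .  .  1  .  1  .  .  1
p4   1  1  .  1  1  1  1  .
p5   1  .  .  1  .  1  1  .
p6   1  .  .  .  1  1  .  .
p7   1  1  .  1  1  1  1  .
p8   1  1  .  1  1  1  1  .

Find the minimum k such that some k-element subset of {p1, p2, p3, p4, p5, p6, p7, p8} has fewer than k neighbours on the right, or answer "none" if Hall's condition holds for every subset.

Take S = {p1, p2, p4, p5, p6, p7, p8}. Its neighbourhood is {q1, q2, q4, q5, q6, q7}, so |N(S)| = 6 < |S| = 7.
Every subset of size less than 7 has at least as many neighbours as members, so 7 is the minimum.

7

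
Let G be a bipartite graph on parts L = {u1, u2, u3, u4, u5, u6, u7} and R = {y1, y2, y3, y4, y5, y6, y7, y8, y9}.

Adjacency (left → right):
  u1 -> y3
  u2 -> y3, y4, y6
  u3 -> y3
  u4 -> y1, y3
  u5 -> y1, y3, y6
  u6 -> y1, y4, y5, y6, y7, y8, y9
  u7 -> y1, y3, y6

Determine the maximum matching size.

5

A valid assignment of size 5: u1–y3, u2–y4, u4–y1, u5–y6, u6–y7.
The set {u1, u3, u4, u5, u7} has only 3 neighbours ({y1, y3, y6}), so by Hall's theorem at most 5 of the 7 left vertices can be matched.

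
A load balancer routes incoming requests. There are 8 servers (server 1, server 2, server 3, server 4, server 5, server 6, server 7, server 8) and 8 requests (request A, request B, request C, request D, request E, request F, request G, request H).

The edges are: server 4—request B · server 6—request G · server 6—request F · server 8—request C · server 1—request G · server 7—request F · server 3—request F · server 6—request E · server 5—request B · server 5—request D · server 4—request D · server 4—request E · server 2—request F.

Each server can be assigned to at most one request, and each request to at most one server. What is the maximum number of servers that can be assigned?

For example, pair server 1–request G, server 2–request F, server 4–request D, server 5–request B, server 6–request E, server 8–request C.
The set {server 2, server 3, server 7} has only 1 neighbour ({request F}), so by Hall's theorem at most 6 of the 8 servers can be matched.

6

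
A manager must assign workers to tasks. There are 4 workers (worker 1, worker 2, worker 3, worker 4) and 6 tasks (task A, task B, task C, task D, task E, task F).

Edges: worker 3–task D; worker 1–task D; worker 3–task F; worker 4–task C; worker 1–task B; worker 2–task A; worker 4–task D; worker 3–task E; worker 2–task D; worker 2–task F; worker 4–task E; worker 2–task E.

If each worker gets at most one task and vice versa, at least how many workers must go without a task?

0

One maximum matching: worker 1–task B, worker 2–task A, worker 3–task D, worker 4–task E.
All 4 workers are matched, so no larger matching exists.
That matches 4 of the 4, leaving 0 unmatched; no matching can do better.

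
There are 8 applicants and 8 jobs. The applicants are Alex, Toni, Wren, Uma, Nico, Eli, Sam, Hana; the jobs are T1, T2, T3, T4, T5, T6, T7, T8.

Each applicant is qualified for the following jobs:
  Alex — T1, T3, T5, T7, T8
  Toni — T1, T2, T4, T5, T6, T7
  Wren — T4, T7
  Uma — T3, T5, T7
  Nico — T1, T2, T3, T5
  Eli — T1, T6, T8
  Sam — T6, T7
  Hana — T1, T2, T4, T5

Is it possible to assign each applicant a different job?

Yes

A valid assignment of size 8: Alex-T3, Toni-T1, Wren-T4, Uma-T7, Nico-T5, Eli-T8, Sam-T6, Hana-T2.
Every applicant is matched, so this is a perfect matching.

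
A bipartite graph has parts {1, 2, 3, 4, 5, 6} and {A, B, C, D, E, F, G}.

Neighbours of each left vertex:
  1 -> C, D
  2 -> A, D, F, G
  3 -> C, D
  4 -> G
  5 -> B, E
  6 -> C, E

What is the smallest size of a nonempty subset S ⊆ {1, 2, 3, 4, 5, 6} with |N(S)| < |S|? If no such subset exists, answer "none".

A matching saturating every left vertex exists, for instance 1→D, 2→F, 3→C, 4→G, 5→B, 6→E.
By Hall's marriage theorem, this means |N(S)| ≥ |S| for every subset S, so no violating subset exists.

none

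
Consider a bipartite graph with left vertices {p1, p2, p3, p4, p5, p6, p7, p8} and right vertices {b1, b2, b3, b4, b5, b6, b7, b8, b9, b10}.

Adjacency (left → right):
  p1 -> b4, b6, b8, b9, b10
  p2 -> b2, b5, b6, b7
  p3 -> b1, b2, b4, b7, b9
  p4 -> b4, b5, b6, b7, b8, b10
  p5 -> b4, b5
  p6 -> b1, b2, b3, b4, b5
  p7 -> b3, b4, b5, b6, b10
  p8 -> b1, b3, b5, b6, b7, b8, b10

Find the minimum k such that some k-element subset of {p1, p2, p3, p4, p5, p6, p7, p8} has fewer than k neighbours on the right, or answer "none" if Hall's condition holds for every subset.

A matching saturating every left vertex exists, for instance p1→b10, p2→b2, p3→b9, p4→b5, p5→b4, p6→b1, p7→b6, p8→b7.
By Hall's marriage theorem, this means |N(S)| ≥ |S| for every subset S, so no violating subset exists.

none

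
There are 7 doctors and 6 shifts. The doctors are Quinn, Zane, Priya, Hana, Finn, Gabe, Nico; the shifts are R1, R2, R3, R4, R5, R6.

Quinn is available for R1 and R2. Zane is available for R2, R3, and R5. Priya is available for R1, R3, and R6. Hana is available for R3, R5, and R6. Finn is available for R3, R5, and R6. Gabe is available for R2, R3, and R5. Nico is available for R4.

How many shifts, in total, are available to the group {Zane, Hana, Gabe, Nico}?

The union of neighbours of {Zane, Hana, Gabe, Nico} is {R2, R3, R4, R5, R6}, which has 5 elements.
Since |N(S)| = 5 ≥ |S| = 4, Hall's condition holds for this subset.

5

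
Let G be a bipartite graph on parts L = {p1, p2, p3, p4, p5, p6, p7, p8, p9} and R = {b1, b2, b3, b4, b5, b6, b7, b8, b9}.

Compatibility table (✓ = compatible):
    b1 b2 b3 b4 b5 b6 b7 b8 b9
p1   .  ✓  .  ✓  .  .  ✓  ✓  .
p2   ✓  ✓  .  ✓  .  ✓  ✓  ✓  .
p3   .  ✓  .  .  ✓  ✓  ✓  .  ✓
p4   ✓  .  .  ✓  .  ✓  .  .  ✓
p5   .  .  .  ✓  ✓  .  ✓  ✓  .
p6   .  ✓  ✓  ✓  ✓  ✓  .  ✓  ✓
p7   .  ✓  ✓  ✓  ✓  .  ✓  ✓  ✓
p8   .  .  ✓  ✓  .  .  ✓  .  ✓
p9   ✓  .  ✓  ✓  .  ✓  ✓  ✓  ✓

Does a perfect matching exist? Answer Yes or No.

Yes

One maximum matching: p1–b4, p2–b1, p3–b9, p4–b6, p5–b8, p6–b2, p7–b5, p8–b3, p9–b7.
Every left vertex is matched, so this is a perfect matching.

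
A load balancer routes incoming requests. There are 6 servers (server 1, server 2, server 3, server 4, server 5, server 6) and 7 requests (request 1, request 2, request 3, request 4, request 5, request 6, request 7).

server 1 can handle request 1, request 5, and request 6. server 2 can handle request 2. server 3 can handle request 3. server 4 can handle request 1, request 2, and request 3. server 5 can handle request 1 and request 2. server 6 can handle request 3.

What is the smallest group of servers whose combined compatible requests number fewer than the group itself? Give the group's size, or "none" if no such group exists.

2

Take S = {server 3, server 6}. Its neighbourhood is {request 3}, so |N(S)| = 1 < |S| = 2.
No single vertex violates Hall's condition since each has at least one neighbour, so 2 is the minimum.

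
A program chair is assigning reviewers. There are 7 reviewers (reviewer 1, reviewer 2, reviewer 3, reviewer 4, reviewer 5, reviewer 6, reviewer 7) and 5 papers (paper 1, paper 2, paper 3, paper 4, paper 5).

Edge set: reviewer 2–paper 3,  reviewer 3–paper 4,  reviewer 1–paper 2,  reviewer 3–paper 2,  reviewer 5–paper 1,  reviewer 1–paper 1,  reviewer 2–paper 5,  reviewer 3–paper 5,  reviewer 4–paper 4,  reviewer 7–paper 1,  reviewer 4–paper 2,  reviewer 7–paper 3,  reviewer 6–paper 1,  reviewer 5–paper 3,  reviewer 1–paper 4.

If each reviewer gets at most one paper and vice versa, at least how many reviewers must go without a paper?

A valid assignment of size 5: reviewer 1-paper 4, reviewer 2-paper 3, reviewer 3-paper 5, reviewer 4-paper 2, reviewer 5-paper 1.
The set {reviewer 1, reviewer 2, reviewer 3, reviewer 4, reviewer 5, reviewer 6, reviewer 7} has only 5 neighbours ({paper 1, paper 2, paper 3, paper 4, paper 5}), so by Hall's theorem at most 5 of the 7 reviewers can be matched.
That matches 5 of the 7, leaving 2 unmatched; no matching can do better.

2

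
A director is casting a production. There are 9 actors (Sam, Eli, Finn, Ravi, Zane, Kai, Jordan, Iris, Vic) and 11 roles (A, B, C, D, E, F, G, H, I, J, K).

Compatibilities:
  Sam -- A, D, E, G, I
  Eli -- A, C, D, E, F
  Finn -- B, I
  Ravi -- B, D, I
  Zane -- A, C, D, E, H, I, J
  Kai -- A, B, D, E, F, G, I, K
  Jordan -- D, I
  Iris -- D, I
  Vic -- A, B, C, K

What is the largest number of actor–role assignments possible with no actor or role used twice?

For example, pair Sam→A, Eli→E, Finn→I, Ravi→B, Zane→J, Kai→G, Jordan→D, Vic→C.
The set {Finn, Ravi, Jordan, Iris} has only 3 neighbours ({B, D, I}), so by Hall's theorem at most 8 of the 9 actors can be matched.

8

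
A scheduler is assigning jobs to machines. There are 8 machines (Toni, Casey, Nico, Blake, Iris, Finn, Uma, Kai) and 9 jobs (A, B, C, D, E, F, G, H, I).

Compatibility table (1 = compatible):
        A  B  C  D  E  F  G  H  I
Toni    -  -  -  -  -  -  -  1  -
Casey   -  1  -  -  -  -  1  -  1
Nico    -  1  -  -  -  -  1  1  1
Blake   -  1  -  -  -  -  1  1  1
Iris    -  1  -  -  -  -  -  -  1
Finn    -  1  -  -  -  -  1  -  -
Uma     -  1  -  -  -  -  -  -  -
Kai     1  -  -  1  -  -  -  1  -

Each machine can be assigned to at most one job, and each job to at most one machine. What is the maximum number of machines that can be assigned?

One maximum matching: Toni-H, Casey-I, Nico-G, Blake-B, Kai-D.
The set {Toni, Casey, Nico, Blake, Iris, Finn, Uma} has only 4 neighbours ({B, G, H, I}), so by Hall's theorem at most 5 of the 8 machines can be matched.

5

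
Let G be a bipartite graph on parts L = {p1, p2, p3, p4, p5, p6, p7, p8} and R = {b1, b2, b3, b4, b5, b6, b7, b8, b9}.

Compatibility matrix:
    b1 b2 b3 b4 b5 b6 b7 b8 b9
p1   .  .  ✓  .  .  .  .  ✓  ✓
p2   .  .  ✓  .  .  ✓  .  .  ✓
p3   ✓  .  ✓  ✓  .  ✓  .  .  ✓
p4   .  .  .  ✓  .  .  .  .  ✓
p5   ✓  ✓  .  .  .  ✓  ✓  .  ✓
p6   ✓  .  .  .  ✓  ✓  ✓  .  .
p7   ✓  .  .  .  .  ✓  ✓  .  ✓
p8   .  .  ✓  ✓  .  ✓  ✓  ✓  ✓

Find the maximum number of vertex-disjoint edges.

A valid assignment of size 8: p1-b8, p2-b3, p3-b6, p4-b4, p5-b1, p6-b5, p7-b9, p8-b7.
All 8 left vertices are matched, so no larger matching exists.

8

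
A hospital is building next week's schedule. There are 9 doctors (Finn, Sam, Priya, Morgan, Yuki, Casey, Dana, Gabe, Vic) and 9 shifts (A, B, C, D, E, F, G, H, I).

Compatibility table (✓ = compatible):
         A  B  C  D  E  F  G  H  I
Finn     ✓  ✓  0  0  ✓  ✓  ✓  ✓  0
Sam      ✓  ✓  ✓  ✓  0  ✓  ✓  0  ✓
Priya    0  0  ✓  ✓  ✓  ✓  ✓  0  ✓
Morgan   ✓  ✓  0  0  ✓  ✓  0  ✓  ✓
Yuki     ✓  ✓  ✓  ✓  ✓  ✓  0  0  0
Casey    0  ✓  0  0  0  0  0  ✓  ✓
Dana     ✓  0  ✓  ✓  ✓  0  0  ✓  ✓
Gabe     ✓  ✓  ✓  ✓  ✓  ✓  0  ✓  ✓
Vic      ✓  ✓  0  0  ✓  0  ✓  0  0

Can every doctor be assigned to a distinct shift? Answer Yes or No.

One maximum matching: Finn→F, Sam→I, Priya→G, Morgan→A, Yuki→C, Casey→H, Dana→D, Gabe→E, Vic→B.
All 9 doctors are covered.

Yes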